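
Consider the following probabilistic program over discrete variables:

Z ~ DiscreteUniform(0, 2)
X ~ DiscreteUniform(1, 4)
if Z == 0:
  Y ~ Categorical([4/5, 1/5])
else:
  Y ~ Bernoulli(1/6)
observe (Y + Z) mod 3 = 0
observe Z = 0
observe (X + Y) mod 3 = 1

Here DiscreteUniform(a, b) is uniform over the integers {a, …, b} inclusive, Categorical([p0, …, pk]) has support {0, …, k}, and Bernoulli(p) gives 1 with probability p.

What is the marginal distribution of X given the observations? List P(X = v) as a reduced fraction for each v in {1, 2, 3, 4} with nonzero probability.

Enumerate traces; 2 have nonzero weight after conditioning:
  (Z=0, X=1, Y=0) weight 1/15
  (Z=0, X=4, Y=0) weight 1/15
Group by X:
  weight(X=1) = 1/15
  weight(X=4) = 1/15
Total weight = 1/15 + 1/15 = 2/15
P(X=1 | obs) = 1/15 / 2/15 = 1/2
P(X=4 | obs) = 1/15 / 2/15 = 1/2

P(X=1) = 1/2, P(X=4) = 1/2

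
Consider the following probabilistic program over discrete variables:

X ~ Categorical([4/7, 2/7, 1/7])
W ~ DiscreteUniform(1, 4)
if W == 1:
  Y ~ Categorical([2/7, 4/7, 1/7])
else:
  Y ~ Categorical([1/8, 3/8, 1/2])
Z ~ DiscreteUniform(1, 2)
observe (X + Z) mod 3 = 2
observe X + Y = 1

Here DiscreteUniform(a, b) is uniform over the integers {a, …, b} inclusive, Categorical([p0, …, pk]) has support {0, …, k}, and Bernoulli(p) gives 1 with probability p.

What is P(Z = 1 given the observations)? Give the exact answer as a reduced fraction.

Enumerate traces; 8 have nonzero weight after conditioning:
  (X=0, W=1, Y=1, Z=2) weight 2/49
  (X=0, W=2, Y=1, Z=2) weight 3/112
  (X=0, W=3, Y=1, Z=2) weight 3/112
  (X=0, W=4, Y=1, Z=2) weight 3/112
  (X=1, W=1, Y=0, Z=1) weight 1/98
  (X=1, W=2, Y=0, Z=1) weight 1/224
  (X=1, W=3, Y=0, Z=1) weight 1/224
  (X=1, W=4, Y=0, Z=1) weight 1/224
Group by Z:
  weight(Z=1) = 37/1568
  weight(Z=2) = 95/784
Total weight = 37/1568 + 95/784 = 227/1568
P(Z=1 | obs) = 37/1568 / 227/1568 = 37/227
P(Z=2 | obs) = 95/784 / 227/1568 = 190/227

P(Z = 1 | obs) = 37/227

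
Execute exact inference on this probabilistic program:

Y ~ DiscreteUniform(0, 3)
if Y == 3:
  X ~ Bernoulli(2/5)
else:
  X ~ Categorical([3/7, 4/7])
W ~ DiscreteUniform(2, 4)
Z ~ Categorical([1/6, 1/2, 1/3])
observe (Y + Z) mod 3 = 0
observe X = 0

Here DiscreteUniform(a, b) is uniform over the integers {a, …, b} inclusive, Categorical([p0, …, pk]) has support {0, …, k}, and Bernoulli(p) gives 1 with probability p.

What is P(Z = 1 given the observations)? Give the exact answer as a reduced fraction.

Enumerate traces; 12 have nonzero weight after conditioning:
  (Y=0, X=0, W=2, Z=0) weight 1/168
  (Y=0, X=0, W=3, Z=0) weight 1/168
  (Y=0, X=0, W=4, Z=0) weight 1/168
  (Y=1, X=0, W=2, Z=2) weight 1/84
  (Y=1, X=0, W=3, Z=2) weight 1/84
  (Y=1, X=0, W=4, Z=2) weight 1/84
  (Y=2, X=0, W=2, Z=1) weight 1/56
  (Y=2, X=0, W=3, Z=1) weight 1/56
  … 4 more
Group by Z:
  weight(Z=0) = 3/70
  weight(Z=1) = 3/56
  weight(Z=2) = 1/28
Total weight = 3/70 + 3/56 + 1/28 = 37/280
P(Z=0 | obs) = 3/70 / 37/280 = 12/37
P(Z=1 | obs) = 3/56 / 37/280 = 15/37
P(Z=2 | obs) = 1/28 / 37/280 = 10/37

P(Z = 1 | obs) = 15/37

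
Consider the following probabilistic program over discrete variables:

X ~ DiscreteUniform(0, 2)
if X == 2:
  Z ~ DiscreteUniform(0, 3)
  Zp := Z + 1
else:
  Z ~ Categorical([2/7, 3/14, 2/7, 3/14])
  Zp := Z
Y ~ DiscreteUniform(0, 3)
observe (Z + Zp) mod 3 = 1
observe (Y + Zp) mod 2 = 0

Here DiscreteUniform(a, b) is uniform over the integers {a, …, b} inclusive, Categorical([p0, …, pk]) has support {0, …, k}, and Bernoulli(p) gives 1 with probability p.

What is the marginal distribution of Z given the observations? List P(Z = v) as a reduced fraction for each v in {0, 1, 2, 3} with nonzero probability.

P(Z=0) = 7/30, P(Z=2) = 8/15, P(Z=3) = 7/30

Enumerate traces; 8 have nonzero weight after conditioning:
  (X=0, Z=2, Y=0) weight 1/42
  (X=0, Z=2, Y=2) weight 1/42
  (X=1, Z=2, Y=0) weight 1/42
  (X=1, Z=2, Y=2) weight 1/42
  (X=2, Z=0, Y=1) weight 1/48
  (X=2, Z=0, Y=3) weight 1/48
  (X=2, Z=3, Y=0) weight 1/48
  (X=2, Z=3, Y=2) weight 1/48
Group by Z:
  weight(Z=0) = 1/24
  weight(Z=2) = 2/21
  weight(Z=3) = 1/24
Total weight = 1/24 + 2/21 + 1/24 = 5/28
P(Z=0 | obs) = 1/24 / 5/28 = 7/30
P(Z=2 | obs) = 2/21 / 5/28 = 8/15
P(Z=3 | obs) = 1/24 / 5/28 = 7/30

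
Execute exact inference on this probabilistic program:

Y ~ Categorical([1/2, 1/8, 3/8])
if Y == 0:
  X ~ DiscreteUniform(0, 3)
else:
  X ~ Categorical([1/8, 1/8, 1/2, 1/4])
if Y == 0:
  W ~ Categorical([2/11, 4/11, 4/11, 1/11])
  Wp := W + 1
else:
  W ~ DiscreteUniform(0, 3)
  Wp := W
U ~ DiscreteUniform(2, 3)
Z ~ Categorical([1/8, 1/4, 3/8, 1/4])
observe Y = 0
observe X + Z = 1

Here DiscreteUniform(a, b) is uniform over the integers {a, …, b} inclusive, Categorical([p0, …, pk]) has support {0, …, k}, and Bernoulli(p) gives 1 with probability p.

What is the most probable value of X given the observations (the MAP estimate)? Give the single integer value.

Enumerate traces; 16 have nonzero weight after conditioning:
  (Y=0, X=0, W=0, U=2, Z=1) weight 1/352
  (Y=0, X=0, W=0, U=3, Z=1) weight 1/352
  (Y=0, X=0, W=1, U=2, Z=1) weight 1/176
  (Y=0, X=0, W=1, U=3, Z=1) weight 1/176
  (Y=0, X=0, W=2, U=2, Z=1) weight 1/176
  (Y=0, X=0, W=2, U=3, Z=1) weight 1/176
  (Y=0, X=0, W=3, U=2, Z=1) weight 1/704
  (Y=0, X=0, W=3, U=3, Z=1) weight 1/704
  (Y=0, X=1, W=0, U=2, Z=0) weight 1/704
  … 7 more
Group by X:
  weight(X=0) = 1/32
  weight(X=1) = 1/64
Total weight = 1/32 + 1/64 = 3/64
P(X=0 | obs) = 1/32 / 3/64 = 2/3
P(X=1 | obs) = 1/64 / 3/64 = 1/3
argmax = 0

argmax_v P(X = v | obs) = 0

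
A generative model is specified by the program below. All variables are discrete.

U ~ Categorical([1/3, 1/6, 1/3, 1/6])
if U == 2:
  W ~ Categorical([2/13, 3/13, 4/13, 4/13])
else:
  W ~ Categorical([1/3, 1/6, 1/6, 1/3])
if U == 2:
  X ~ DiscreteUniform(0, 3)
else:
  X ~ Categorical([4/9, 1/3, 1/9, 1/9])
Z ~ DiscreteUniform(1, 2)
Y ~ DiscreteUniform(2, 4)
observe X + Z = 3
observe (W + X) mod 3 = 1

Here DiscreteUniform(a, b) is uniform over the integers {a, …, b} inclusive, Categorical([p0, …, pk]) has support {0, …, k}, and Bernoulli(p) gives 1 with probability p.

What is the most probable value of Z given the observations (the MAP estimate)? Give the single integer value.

Enumerate traces; 36 have nonzero weight after conditioning:
  (U=0, W=0, X=1, Z=2, Y=2) weight 1/162
  (U=0, W=0, X=1, Z=2, Y=3) weight 1/162
  (U=0, W=0, X=1, Z=2, Y=4) weight 1/162
  (U=0, W=2, X=2, Z=1, Y=2) weight 1/972
  (U=0, W=2, X=2, Z=1, Y=3) weight 1/972
  (U=0, W=2, X=2, Z=1, Y=4) weight 1/972
  (U=0, W=3, X=1, Z=2, Y=2) weight 1/162
  (U=0, W=3, X=1, Z=2, Y=3) weight 1/162
  … 28 more
Group by Z:
  weight(Z=1) = 20/1053
  weight(Z=2) = 131/1404
Total weight = 20/1053 + 131/1404 = 473/4212
P(Z=1 | obs) = 20/1053 / 473/4212 = 80/473
P(Z=2 | obs) = 131/1404 / 473/4212 = 393/473
argmax = 2

argmax_v P(Z = v | obs) = 2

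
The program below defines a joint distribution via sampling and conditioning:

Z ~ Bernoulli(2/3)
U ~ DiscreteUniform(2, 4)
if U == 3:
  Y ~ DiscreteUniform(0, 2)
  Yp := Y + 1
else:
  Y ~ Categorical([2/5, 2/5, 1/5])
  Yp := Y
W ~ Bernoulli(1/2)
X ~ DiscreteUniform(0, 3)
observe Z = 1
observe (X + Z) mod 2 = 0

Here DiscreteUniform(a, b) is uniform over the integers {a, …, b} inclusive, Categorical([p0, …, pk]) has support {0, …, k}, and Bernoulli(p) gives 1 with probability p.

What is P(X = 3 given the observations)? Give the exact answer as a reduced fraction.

P(X = 3 | obs) = 1/2

Enumerate traces; 36 have nonzero weight after conditioning:
  (Z=1, U=2, Y=0, W=0, X=1) weight 1/90
  (Z=1, U=2, Y=0, W=0, X=3) weight 1/90
  (Z=1, U=2, Y=0, W=1, X=1) weight 1/90
  (Z=1, U=2, Y=0, W=1, X=3) weight 1/90
  (Z=1, U=2, Y=1, W=0, X=1) weight 1/90
  (Z=1, U=2, Y=1, W=0, X=3) weight 1/90
  (Z=1, U=2, Y=1, W=1, X=1) weight 1/90
  (Z=1, U=2, Y=1, W=1, X=3) weight 1/90
  … 28 more
Group by X:
  weight(X=1) = 1/6
  weight(X=3) = 1/6
Total weight = 1/6 + 1/6 = 1/3
P(X=1 | obs) = 1/6 / 1/3 = 1/2
P(X=3 | obs) = 1/6 / 1/3 = 1/2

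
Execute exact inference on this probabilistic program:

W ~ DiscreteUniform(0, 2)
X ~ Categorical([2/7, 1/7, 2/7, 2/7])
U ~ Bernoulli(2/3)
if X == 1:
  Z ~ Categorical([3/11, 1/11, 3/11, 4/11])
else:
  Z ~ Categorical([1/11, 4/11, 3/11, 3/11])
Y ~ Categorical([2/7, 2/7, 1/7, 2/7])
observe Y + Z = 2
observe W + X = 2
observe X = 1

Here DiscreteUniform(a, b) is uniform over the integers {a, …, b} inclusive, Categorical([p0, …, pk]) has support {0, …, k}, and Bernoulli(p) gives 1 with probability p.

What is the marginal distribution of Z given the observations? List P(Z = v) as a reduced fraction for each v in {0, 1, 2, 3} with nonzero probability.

Enumerate traces; 6 have nonzero weight after conditioning:
  (W=1, X=1, U=0, Z=0, Y=2) weight 1/1617
  (W=1, X=1, U=0, Z=1, Y=1) weight 2/4851
  (W=1, X=1, U=0, Z=2, Y=0) weight 2/1617
  (W=1, X=1, U=1, Z=0, Y=2) weight 2/1617
  (W=1, X=1, U=1, Z=1, Y=1) weight 4/4851
  (W=1, X=1, U=1, Z=2, Y=0) weight 4/1617
Group by Z:
  weight(Z=0) = 1/539
  weight(Z=1) = 2/1617
  weight(Z=2) = 2/539
Total weight = 1/539 + 2/1617 + 2/539 = 1/147
P(Z=0 | obs) = 1/539 / 1/147 = 3/11
P(Z=1 | obs) = 2/1617 / 1/147 = 2/11
P(Z=2 | obs) = 2/539 / 1/147 = 6/11

P(Z=0) = 3/11, P(Z=1) = 2/11, P(Z=2) = 6/11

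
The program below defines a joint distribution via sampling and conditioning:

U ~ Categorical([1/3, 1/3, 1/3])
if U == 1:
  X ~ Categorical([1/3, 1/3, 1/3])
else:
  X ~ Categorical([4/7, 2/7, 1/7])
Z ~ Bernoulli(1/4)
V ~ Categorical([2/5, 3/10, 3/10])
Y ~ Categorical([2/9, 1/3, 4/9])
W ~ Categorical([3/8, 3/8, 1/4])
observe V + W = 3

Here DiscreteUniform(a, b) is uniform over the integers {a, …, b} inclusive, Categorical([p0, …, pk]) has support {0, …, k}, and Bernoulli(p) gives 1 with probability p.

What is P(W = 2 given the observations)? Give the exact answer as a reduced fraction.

Enumerate traces; 108 have nonzero weight after conditioning:
  (U=0, X=0, Z=0, V=1, Y=0, W=2) weight 1/420
  (U=0, X=0, Z=0, V=1, Y=1, W=2) weight 1/280
  (U=0, X=0, Z=0, V=1, Y=2, W=2) weight 1/210
  (U=0, X=0, Z=0, V=2, Y=0, W=1) weight 1/280
  (U=0, X=0, Z=0, V=2, Y=1, W=1) weight 3/560
  (U=0, X=0, Z=0, V=2, Y=2, W=1) weight 1/140
  (U=0, X=0, Z=1, V=1, Y=0, W=2) weight 1/1260
  (U=0, X=0, Z=1, V=1, Y=1, W=2) weight 1/840
  … 100 more
Group by W:
  weight(W=1) = 9/80
  weight(W=2) = 3/40
Total weight = 9/80 + 3/40 = 3/16
P(W=1 | obs) = 9/80 / 3/16 = 3/5
P(W=2 | obs) = 3/40 / 3/16 = 2/5

P(W = 2 | obs) = 2/5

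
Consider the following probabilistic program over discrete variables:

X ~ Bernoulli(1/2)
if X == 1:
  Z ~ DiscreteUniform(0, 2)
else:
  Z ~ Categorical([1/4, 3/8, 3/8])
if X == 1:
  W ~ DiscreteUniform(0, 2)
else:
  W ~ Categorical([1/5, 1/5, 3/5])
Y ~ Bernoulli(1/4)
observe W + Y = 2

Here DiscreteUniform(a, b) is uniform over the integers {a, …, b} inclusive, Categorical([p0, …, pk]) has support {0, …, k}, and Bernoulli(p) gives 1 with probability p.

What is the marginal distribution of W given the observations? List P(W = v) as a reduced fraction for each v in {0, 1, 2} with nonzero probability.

P(W=1) = 4/25, P(W=2) = 21/25

Enumerate traces; 12 have nonzero weight after conditioning:
  (X=0, Z=0, W=1, Y=1) weight 1/160
  (X=0, Z=0, W=2, Y=0) weight 9/160
  (X=0, Z=1, W=1, Y=1) weight 3/320
  (X=0, Z=1, W=2, Y=0) weight 27/320
  (X=0, Z=2, W=1, Y=1) weight 3/320
  (X=0, Z=2, W=2, Y=0) weight 27/320
  (X=1, Z=0, W=1, Y=1) weight 1/72
  (X=1, Z=0, W=2, Y=0) weight 1/24
  … 4 more
Group by W:
  weight(W=1) = 1/15
  weight(W=2) = 7/20
Total weight = 1/15 + 7/20 = 5/12
P(W=1 | obs) = 1/15 / 5/12 = 4/25
P(W=2 | obs) = 7/20 / 5/12 = 21/25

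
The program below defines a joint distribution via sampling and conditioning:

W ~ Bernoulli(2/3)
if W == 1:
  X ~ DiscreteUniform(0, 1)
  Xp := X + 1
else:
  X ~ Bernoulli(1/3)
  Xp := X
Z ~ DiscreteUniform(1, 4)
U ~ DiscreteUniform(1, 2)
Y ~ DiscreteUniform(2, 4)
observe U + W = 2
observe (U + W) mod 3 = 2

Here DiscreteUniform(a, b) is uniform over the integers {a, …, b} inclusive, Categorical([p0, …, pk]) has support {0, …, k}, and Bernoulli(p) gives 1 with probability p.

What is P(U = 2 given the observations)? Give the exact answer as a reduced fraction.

P(U = 2 | obs) = 1/3

Enumerate traces; 48 have nonzero weight after conditioning:
  (W=0, X=0, Z=1, U=2, Y=2) weight 1/108
  (W=0, X=0, Z=1, U=2, Y=3) weight 1/108
  (W=0, X=0, Z=1, U=2, Y=4) weight 1/108
  (W=0, X=0, Z=2, U=2, Y=2) weight 1/108
  (W=0, X=0, Z=2, U=2, Y=3) weight 1/108
  (W=0, X=0, Z=2, U=2, Y=4) weight 1/108
  (W=0, X=0, Z=3, U=2, Y=2) weight 1/108
  (W=0, X=0, Z=3, U=2, Y=3) weight 1/108
  (W=1, X=0, Z=1, U=1, Y=2) weight 1/72
  … 39 more
Group by U:
  weight(U=1) = 1/3
  weight(U=2) = 1/6
Total weight = 1/3 + 1/6 = 1/2
P(U=1 | obs) = 1/3 / 1/2 = 2/3
P(U=2 | obs) = 1/6 / 1/2 = 1/3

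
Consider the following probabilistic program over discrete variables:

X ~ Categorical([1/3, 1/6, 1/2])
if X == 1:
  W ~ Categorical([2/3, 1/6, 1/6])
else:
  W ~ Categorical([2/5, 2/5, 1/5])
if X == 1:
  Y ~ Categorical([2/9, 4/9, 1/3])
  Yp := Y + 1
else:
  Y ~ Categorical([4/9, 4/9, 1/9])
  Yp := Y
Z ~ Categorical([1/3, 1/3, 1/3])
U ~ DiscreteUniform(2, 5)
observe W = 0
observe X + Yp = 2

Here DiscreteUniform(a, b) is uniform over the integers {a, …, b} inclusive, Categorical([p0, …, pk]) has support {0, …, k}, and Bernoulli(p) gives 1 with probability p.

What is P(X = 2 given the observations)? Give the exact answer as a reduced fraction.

P(X = 2 | obs) = 9/13

Enumerate traces; 36 have nonzero weight after conditioning:
  (X=0, W=0, Y=2, Z=0, U=2) weight 1/810
  (X=0, W=0, Y=2, Z=0, U=3) weight 1/810
  (X=0, W=0, Y=2, Z=0, U=4) weight 1/810
  (X=0, W=0, Y=2, Z=0, U=5) weight 1/810
  (X=0, W=0, Y=2, Z=1, U=2) weight 1/810
  (X=0, W=0, Y=2, Z=1, U=3) weight 1/810
  (X=0, W=0, Y=2, Z=1, U=4) weight 1/810
  (X=0, W=0, Y=2, Z=1, U=5) weight 1/810
  (X=1, W=0, Y=0, Z=0, U=2) weight 1/486
  (X=2, W=0, Y=0, Z=0, U=2) weight 1/135
  … 26 more
Group by X:
  weight(X=0) = 2/135
  weight(X=1) = 2/81
  weight(X=2) = 4/45
Total weight = 2/135 + 2/81 + 4/45 = 52/405
P(X=0 | obs) = 2/135 / 52/405 = 3/26
P(X=1 | obs) = 2/81 / 52/405 = 5/26
P(X=2 | obs) = 4/45 / 52/405 = 9/13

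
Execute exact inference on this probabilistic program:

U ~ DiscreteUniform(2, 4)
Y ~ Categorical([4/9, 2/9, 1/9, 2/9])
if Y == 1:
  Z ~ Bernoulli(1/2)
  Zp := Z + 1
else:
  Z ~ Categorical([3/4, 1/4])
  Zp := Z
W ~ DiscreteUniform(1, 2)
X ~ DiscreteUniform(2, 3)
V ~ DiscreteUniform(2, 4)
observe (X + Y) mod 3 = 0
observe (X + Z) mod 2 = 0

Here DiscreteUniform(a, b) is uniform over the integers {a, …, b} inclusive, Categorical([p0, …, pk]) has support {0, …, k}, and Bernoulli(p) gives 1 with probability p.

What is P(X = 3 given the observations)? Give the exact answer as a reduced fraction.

Enumerate traces; 54 have nonzero weight after conditioning:
  (U=2, Y=0, Z=1, W=1, X=3, V=2) weight 1/324
  (U=2, Y=0, Z=1, W=1, X=3, V=3) weight 1/324
  (U=2, Y=0, Z=1, W=1, X=3, V=4) weight 1/324
  (U=2, Y=0, Z=1, W=2, X=3, V=2) weight 1/324
  (U=2, Y=0, Z=1, W=2, X=3, V=3) weight 1/324
  (U=2, Y=0, Z=1, W=2, X=3, V=4) weight 1/324
  (U=2, Y=1, Z=0, W=1, X=2, V=2) weight 1/324
  (U=2, Y=1, Z=0, W=1, X=2, V=3) weight 1/324
  … 46 more
Group by X:
  weight(X=2) = 1/18
  weight(X=3) = 1/12
Total weight = 1/18 + 1/12 = 5/36
P(X=2 | obs) = 1/18 / 5/36 = 2/5
P(X=3 | obs) = 1/12 / 5/36 = 3/5

P(X = 3 | obs) = 3/5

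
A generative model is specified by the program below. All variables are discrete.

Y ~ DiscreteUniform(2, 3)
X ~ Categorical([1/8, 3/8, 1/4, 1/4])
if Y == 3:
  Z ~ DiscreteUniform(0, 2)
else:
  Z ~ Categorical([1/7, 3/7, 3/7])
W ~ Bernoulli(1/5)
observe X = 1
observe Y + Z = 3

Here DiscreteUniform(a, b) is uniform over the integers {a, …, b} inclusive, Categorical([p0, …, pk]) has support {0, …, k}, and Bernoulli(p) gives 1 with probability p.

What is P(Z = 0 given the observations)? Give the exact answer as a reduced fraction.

Enumerate traces; 4 have nonzero weight after conditioning:
  (Y=2, X=1, Z=1, W=0) weight 9/140
  (Y=2, X=1, Z=1, W=1) weight 9/560
  (Y=3, X=1, Z=0, W=0) weight 1/20
  (Y=3, X=1, Z=0, W=1) weight 1/80
Group by Z:
  weight(Z=0) = 1/16
  weight(Z=1) = 9/112
Total weight = 1/16 + 9/112 = 1/7
P(Z=0 | obs) = 1/16 / 1/7 = 7/16
P(Z=1 | obs) = 9/112 / 1/7 = 9/16

P(Z = 0 | obs) = 7/16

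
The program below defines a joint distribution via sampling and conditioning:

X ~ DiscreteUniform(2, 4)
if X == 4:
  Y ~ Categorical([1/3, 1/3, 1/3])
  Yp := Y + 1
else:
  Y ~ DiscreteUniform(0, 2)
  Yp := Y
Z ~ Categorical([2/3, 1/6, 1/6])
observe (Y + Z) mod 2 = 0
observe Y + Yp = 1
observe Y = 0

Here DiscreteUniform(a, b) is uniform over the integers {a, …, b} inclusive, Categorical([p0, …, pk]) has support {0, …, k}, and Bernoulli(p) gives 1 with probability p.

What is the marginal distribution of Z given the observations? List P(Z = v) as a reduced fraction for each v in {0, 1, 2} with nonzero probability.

P(Z=0) = 4/5, P(Z=2) = 1/5

Enumerate traces; 2 have nonzero weight after conditioning:
  (X=4, Y=0, Z=0) weight 2/27
  (X=4, Y=0, Z=2) weight 1/54
Group by Z:
  weight(Z=0) = 2/27
  weight(Z=2) = 1/54
Total weight = 2/27 + 1/54 = 5/54
P(Z=0 | obs) = 2/27 / 5/54 = 4/5
P(Z=2 | obs) = 1/54 / 5/54 = 1/5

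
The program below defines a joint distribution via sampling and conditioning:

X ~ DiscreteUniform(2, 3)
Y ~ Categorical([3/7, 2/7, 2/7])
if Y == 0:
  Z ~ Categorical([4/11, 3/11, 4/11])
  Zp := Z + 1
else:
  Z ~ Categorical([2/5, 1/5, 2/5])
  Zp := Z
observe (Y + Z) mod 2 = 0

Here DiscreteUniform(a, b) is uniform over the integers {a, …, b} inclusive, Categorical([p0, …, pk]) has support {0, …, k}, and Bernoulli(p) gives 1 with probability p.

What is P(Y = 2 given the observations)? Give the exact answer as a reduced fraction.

P(Y = 2 | obs) = 44/115

Enumerate traces; 10 have nonzero weight after conditioning:
  (X=2, Y=0, Z=0) weight 6/77
  (X=2, Y=0, Z=2) weight 6/77
  (X=2, Y=1, Z=1) weight 1/35
  (X=2, Y=2, Z=0) weight 2/35
  (X=2, Y=2, Z=2) weight 2/35
  (X=3, Y=0, Z=0) weight 6/77
  (X=3, Y=0, Z=2) weight 6/77
  (X=3, Y=1, Z=1) weight 1/35
  … 2 more
Group by Y:
  weight(Y=0) = 24/77
  weight(Y=1) = 2/35
  weight(Y=2) = 8/35
Total weight = 24/77 + 2/35 + 8/35 = 46/77
P(Y=0 | obs) = 24/77 / 46/77 = 12/23
P(Y=1 | obs) = 2/35 / 46/77 = 11/115
P(Y=2 | obs) = 8/35 / 46/77 = 44/115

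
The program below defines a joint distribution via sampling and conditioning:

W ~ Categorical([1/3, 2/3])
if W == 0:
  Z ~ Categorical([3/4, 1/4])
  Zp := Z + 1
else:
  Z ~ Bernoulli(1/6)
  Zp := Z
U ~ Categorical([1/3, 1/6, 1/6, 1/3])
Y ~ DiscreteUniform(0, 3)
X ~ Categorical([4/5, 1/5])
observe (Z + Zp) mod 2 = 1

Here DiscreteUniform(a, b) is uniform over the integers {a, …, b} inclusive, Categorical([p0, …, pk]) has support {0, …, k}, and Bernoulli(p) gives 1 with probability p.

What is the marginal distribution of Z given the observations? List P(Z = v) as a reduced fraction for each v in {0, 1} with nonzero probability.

Enumerate traces; 64 have nonzero weight after conditioning:
  (W=0, Z=0, U=0, Y=0, X=0) weight 1/60
  (W=0, Z=0, U=0, Y=0, X=1) weight 1/240
  (W=0, Z=0, U=0, Y=1, X=0) weight 1/60
  (W=0, Z=0, U=0, Y=1, X=1) weight 1/240
  (W=0, Z=0, U=0, Y=2, X=0) weight 1/60
  (W=0, Z=0, U=0, Y=2, X=1) weight 1/240
  (W=0, Z=0, U=0, Y=3, X=0) weight 1/60
  (W=0, Z=0, U=0, Y=3, X=1) weight 1/240
  (W=0, Z=1, U=0, Y=0, X=0) weight 1/180
  … 55 more
Group by Z:
  weight(Z=0) = 1/4
  weight(Z=1) = 1/12
Total weight = 1/4 + 1/12 = 1/3
P(Z=0 | obs) = 1/4 / 1/3 = 3/4
P(Z=1 | obs) = 1/12 / 1/3 = 1/4

P(Z=0) = 3/4, P(Z=1) = 1/4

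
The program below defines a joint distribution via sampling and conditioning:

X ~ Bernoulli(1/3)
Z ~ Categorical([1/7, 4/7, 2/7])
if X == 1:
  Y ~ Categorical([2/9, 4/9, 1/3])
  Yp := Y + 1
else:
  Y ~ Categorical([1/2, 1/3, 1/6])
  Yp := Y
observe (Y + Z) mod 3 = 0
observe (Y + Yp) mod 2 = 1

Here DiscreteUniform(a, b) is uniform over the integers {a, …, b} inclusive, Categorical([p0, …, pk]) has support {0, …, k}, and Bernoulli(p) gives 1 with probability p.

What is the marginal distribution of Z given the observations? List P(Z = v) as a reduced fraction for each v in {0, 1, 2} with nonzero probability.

Enumerate traces; 3 have nonzero weight after conditioning:
  (X=1, Z=0, Y=0) weight 2/189
  (X=1, Z=1, Y=2) weight 4/63
  (X=1, Z=2, Y=1) weight 8/189
Group by Z:
  weight(Z=0) = 2/189
  weight(Z=1) = 4/63
  weight(Z=2) = 8/189
Total weight = 2/189 + 4/63 + 8/189 = 22/189
P(Z=0 | obs) = 2/189 / 22/189 = 1/11
P(Z=1 | obs) = 4/63 / 22/189 = 6/11
P(Z=2 | obs) = 8/189 / 22/189 = 4/11

P(Z=0) = 1/11, P(Z=1) = 6/11, P(Z=2) = 4/11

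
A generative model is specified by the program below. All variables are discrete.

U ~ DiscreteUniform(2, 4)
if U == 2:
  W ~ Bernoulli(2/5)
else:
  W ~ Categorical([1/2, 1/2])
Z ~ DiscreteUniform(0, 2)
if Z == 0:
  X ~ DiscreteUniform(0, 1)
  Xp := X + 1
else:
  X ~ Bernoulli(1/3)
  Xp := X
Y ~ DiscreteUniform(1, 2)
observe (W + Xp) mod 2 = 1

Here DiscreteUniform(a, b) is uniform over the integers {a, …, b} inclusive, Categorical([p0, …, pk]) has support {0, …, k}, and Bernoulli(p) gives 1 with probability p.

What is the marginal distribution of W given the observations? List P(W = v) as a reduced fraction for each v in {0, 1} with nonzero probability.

Enumerate traces; 36 have nonzero weight after conditioning:
  (U=2, W=0, Z=0, X=0, Y=1) weight 1/60
  (U=2, W=0, Z=0, X=0, Y=2) weight 1/60
  (U=2, W=0, Z=1, X=1, Y=1) weight 1/90
  (U=2, W=0, Z=1, X=1, Y=2) weight 1/90
  (U=2, W=0, Z=2, X=1, Y=1) weight 1/90
  (U=2, W=0, Z=2, X=1, Y=2) weight 1/90
  (U=2, W=1, Z=0, X=1, Y=1) weight 1/90
  (U=2, W=1, Z=0, X=1, Y=2) weight 1/90
  … 28 more
Group by W:
  weight(W=0) = 28/135
  weight(W=1) = 77/270
Total weight = 28/135 + 77/270 = 133/270
P(W=0 | obs) = 28/135 / 133/270 = 8/19
P(W=1 | obs) = 77/270 / 133/270 = 11/19

P(W=0) = 8/19, P(W=1) = 11/19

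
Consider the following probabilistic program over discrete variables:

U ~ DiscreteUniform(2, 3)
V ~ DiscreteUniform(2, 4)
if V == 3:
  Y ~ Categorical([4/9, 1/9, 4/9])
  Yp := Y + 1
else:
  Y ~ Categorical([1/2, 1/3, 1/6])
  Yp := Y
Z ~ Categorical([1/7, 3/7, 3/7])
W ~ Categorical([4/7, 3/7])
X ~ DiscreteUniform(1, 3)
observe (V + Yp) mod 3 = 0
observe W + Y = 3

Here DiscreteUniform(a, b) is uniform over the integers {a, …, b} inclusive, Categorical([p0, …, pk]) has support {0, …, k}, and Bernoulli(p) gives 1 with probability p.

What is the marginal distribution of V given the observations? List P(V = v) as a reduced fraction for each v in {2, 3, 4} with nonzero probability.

Enumerate traces; 36 have nonzero weight after conditioning:
  (U=2, V=3, Y=2, Z=0, W=1, X=1) weight 2/1323
  (U=2, V=3, Y=2, Z=0, W=1, X=2) weight 2/1323
  (U=2, V=3, Y=2, Z=0, W=1, X=3) weight 2/1323
  (U=2, V=3, Y=2, Z=1, W=1, X=1) weight 2/441
  (U=2, V=3, Y=2, Z=1, W=1, X=2) weight 2/441
  (U=2, V=3, Y=2, Z=1, W=1, X=3) weight 2/441
  (U=2, V=3, Y=2, Z=2, W=1, X=1) weight 2/441
  (U=2, V=3, Y=2, Z=2, W=1, X=2) weight 2/441
  (U=2, V=4, Y=2, Z=0, W=1, X=1) weight 1/1764
  … 27 more
Group by V:
  weight(V=3) = 4/63
  weight(V=4) = 1/42
Total weight = 4/63 + 1/42 = 11/126
P(V=3 | obs) = 4/63 / 11/126 = 8/11
P(V=4 | obs) = 1/42 / 11/126 = 3/11

P(V=3) = 8/11, P(V=4) = 3/11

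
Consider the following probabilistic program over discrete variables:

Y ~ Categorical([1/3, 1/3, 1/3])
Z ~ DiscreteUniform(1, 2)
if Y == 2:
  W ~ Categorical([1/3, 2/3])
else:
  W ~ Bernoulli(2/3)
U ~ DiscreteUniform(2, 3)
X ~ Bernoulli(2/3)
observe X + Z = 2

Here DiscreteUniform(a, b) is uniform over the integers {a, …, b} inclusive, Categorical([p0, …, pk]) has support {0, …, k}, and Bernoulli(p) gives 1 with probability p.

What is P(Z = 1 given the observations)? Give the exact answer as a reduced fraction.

P(Z = 1 | obs) = 2/3

Enumerate traces; 24 have nonzero weight after conditioning:
  (Y=0, Z=1, W=0, U=2, X=1) weight 1/54
  (Y=0, Z=1, W=0, U=3, X=1) weight 1/54
  (Y=0, Z=1, W=1, U=2, X=1) weight 1/27
  (Y=0, Z=1, W=1, U=3, X=1) weight 1/27
  (Y=0, Z=2, W=0, U=2, X=0) weight 1/108
  (Y=0, Z=2, W=0, U=3, X=0) weight 1/108
  (Y=0, Z=2, W=1, U=2, X=0) weight 1/54
  (Y=0, Z=2, W=1, U=3, X=0) weight 1/54
  … 16 more
Group by Z:
  weight(Z=1) = 1/3
  weight(Z=2) = 1/6
Total weight = 1/3 + 1/6 = 1/2
P(Z=1 | obs) = 1/3 / 1/2 = 2/3
P(Z=2 | obs) = 1/6 / 1/2 = 1/3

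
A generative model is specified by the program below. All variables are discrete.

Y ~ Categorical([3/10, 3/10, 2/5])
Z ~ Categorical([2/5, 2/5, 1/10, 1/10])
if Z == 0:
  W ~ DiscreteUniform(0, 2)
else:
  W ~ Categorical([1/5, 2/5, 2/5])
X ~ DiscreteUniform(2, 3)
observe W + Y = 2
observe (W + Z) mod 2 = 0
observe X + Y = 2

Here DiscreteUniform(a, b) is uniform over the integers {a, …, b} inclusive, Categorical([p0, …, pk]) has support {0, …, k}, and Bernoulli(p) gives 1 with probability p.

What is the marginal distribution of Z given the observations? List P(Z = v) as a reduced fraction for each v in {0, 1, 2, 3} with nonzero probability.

P(Z=0) = 10/13, P(Z=2) = 3/13

Enumerate traces; 2 have nonzero weight after conditioning:
  (Y=0, Z=0, W=2, X=2) weight 1/50
  (Y=0, Z=2, W=2, X=2) weight 3/500
Group by Z:
  weight(Z=0) = 1/50
  weight(Z=2) = 3/500
Total weight = 1/50 + 3/500 = 13/500
P(Z=0 | obs) = 1/50 / 13/500 = 10/13
P(Z=2 | obs) = 3/500 / 13/500 = 3/13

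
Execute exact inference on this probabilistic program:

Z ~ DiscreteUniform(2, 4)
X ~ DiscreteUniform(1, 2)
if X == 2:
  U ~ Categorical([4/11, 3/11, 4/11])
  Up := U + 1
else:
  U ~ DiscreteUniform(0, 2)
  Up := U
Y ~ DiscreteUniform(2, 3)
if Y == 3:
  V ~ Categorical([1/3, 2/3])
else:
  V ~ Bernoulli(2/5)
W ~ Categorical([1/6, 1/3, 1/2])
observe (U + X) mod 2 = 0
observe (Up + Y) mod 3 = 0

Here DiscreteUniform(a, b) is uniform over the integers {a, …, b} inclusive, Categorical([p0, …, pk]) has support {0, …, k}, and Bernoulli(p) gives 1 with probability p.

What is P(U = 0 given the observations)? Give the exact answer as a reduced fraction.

Enumerate traces; 54 have nonzero weight after conditioning:
  (Z=2, X=1, U=1, Y=2, V=0, W=0) weight 1/360
  (Z=2, X=1, U=1, Y=2, V=0, W=1) weight 1/180
  (Z=2, X=1, U=1, Y=2, V=0, W=2) weight 1/120
  (Z=2, X=1, U=1, Y=2, V=1, W=0) weight 1/540
  (Z=2, X=1, U=1, Y=2, V=1, W=1) weight 1/270
  (Z=2, X=1, U=1, Y=2, V=1, W=2) weight 1/180
  (Z=2, X=2, U=0, Y=2, V=0, W=0) weight 1/330
  (Z=2, X=2, U=0, Y=2, V=0, W=1) weight 1/165
  (Z=2, X=2, U=2, Y=3, V=0, W=0) weight 1/594
  … 45 more
Group by U:
  weight(U=0) = 1/11
  weight(U=1) = 1/12
  weight(U=2) = 1/11
Total weight = 1/11 + 1/12 + 1/11 = 35/132
P(U=0 | obs) = 1/11 / 35/132 = 12/35
P(U=1 | obs) = 1/12 / 35/132 = 11/35
P(U=2 | obs) = 1/11 / 35/132 = 12/35

P(U = 0 | obs) = 12/35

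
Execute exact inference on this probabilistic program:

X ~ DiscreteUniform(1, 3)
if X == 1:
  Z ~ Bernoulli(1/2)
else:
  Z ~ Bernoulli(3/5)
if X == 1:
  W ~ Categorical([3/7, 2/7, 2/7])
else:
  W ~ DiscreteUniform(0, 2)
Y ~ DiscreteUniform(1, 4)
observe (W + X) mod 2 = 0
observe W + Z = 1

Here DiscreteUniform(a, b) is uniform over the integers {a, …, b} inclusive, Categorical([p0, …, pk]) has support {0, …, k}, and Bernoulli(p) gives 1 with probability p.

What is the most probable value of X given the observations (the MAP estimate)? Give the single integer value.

argmax_v P(X = v | obs) = 2

Enumerate traces; 12 have nonzero weight after conditioning:
  (X=1, Z=0, W=1, Y=1) weight 1/84
  (X=1, Z=0, W=1, Y=2) weight 1/84
  (X=1, Z=0, W=1, Y=3) weight 1/84
  (X=1, Z=0, W=1, Y=4) weight 1/84
  (X=2, Z=1, W=0, Y=1) weight 1/60
  (X=2, Z=1, W=0, Y=2) weight 1/60
  (X=2, Z=1, W=0, Y=3) weight 1/60
  (X=2, Z=1, W=0, Y=4) weight 1/60
  (X=3, Z=0, W=1, Y=1) weight 1/90
  … 3 more
Group by X:
  weight(X=1) = 1/21
  weight(X=2) = 1/15
  weight(X=3) = 2/45
Total weight = 1/21 + 1/15 + 2/45 = 10/63
P(X=1 | obs) = 1/21 / 10/63 = 3/10
P(X=2 | obs) = 1/15 / 10/63 = 21/50
P(X=3 | obs) = 2/45 / 10/63 = 7/25
argmax = 2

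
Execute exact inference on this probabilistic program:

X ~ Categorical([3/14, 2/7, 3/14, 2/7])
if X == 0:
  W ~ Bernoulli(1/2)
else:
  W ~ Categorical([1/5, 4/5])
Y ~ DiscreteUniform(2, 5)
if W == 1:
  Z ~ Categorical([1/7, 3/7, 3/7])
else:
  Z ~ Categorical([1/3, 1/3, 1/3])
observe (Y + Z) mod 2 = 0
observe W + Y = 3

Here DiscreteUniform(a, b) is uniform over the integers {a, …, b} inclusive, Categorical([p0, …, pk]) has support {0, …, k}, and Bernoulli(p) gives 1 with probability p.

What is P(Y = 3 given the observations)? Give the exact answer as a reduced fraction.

P(Y = 3 | obs) = 259/1495

Enumerate traces; 12 have nonzero weight after conditioning:
  (X=0, W=0, Y=3, Z=1) weight 1/112
  (X=0, W=1, Y=2, Z=0) weight 3/784
  (X=0, W=1, Y=2, Z=2) weight 9/784
  (X=1, W=0, Y=3, Z=1) weight 1/210
  (X=1, W=1, Y=2, Z=0) weight 2/245
  (X=1, W=1, Y=2, Z=2) weight 6/245
  (X=2, W=0, Y=3, Z=1) weight 1/280
  (X=2, W=1, Y=2, Z=0) weight 3/490
  … 4 more
Group by Y:
  weight(Y=2) = 103/980
  weight(Y=3) = 37/1680
Total weight = 103/980 + 37/1680 = 299/2352
P(Y=2 | obs) = 103/980 / 299/2352 = 1236/1495
P(Y=3 | obs) = 37/1680 / 299/2352 = 259/1495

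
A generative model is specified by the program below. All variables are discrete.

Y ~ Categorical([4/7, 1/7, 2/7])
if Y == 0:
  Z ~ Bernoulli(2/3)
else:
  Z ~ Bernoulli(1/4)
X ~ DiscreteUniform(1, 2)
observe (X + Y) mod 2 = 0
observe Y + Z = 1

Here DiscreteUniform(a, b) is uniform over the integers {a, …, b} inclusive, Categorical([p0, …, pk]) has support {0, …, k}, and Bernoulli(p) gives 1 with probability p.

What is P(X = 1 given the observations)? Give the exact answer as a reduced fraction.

P(X = 1 | obs) = 9/41

Enumerate traces; 2 have nonzero weight after conditioning:
  (Y=0, Z=1, X=2) weight 4/21
  (Y=1, Z=0, X=1) weight 3/56
Group by X:
  weight(X=1) = 3/56
  weight(X=2) = 4/21
Total weight = 3/56 + 4/21 = 41/168
P(X=1 | obs) = 3/56 / 41/168 = 9/41
P(X=2 | obs) = 4/21 / 41/168 = 32/41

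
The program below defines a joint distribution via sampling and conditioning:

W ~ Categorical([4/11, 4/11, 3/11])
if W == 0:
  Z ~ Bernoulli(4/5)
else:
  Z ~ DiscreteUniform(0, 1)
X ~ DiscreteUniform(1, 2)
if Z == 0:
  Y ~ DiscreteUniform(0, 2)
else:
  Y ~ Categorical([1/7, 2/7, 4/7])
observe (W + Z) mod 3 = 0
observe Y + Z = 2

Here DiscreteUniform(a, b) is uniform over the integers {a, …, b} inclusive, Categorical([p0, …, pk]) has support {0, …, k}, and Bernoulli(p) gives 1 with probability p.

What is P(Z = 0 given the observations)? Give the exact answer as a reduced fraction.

P(Z = 0 | obs) = 28/73

Enumerate traces; 4 have nonzero weight after conditioning:
  (W=0, Z=0, X=1, Y=2) weight 2/165
  (W=0, Z=0, X=2, Y=2) weight 2/165
  (W=2, Z=1, X=1, Y=1) weight 3/154
  (W=2, Z=1, X=2, Y=1) weight 3/154
Group by Z:
  weight(Z=0) = 4/165
  weight(Z=1) = 3/77
Total weight = 4/165 + 3/77 = 73/1155
P(Z=0 | obs) = 4/165 / 73/1155 = 28/73
P(Z=1 | obs) = 3/77 / 73/1155 = 45/73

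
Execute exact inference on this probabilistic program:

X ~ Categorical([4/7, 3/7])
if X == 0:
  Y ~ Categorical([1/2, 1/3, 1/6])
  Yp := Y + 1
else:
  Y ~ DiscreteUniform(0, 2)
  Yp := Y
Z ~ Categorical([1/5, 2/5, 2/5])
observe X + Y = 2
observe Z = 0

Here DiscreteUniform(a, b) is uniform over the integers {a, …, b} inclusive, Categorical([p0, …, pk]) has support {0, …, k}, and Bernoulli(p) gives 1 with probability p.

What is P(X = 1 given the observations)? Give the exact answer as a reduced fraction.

P(X = 1 | obs) = 3/5

Enumerate traces; 2 have nonzero weight after conditioning:
  (X=0, Y=2, Z=0) weight 2/105
  (X=1, Y=1, Z=0) weight 1/35
Group by X:
  weight(X=0) = 2/105
  weight(X=1) = 1/35
Total weight = 2/105 + 1/35 = 1/21
P(X=0 | obs) = 2/105 / 1/21 = 2/5
P(X=1 | obs) = 1/35 / 1/21 = 3/5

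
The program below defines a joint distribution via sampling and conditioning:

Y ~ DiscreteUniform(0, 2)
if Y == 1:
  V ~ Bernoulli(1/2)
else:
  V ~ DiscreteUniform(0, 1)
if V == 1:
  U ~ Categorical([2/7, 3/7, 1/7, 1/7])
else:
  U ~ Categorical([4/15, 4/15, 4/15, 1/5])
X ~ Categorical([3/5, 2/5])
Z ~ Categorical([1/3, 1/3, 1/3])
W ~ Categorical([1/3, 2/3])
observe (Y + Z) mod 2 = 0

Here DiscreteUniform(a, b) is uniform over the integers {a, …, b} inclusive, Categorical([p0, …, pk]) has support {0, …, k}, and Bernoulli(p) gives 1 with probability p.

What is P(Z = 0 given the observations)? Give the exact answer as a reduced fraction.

Enumerate traces; 160 have nonzero weight after conditioning:
  (Y=0, V=0, U=0, X=0, Z=0, W=0) weight 2/675
  (Y=0, V=0, U=0, X=0, Z=0, W=1) weight 4/675
  (Y=0, V=0, U=0, X=0, Z=2, W=0) weight 2/675
  (Y=0, V=0, U=0, X=0, Z=2, W=1) weight 4/675
  (Y=0, V=0, U=0, X=1, Z=0, W=0) weight 4/2025
  (Y=0, V=0, U=0, X=1, Z=0, W=1) weight 8/2025
  (Y=0, V=0, U=0, X=1, Z=2, W=0) weight 4/2025
  (Y=0, V=0, U=0, X=1, Z=2, W=1) weight 8/2025
  (Y=1, V=0, U=0, X=0, Z=1, W=0) weight 2/675
  … 151 more
Group by Z:
  weight(Z=0) = 2/9
  weight(Z=1) = 1/9
  weight(Z=2) = 2/9
Total weight = 2/9 + 1/9 + 2/9 = 5/9
P(Z=0 | obs) = 2/9 / 5/9 = 2/5
P(Z=1 | obs) = 1/9 / 5/9 = 1/5
P(Z=2 | obs) = 2/9 / 5/9 = 2/5

P(Z = 0 | obs) = 2/5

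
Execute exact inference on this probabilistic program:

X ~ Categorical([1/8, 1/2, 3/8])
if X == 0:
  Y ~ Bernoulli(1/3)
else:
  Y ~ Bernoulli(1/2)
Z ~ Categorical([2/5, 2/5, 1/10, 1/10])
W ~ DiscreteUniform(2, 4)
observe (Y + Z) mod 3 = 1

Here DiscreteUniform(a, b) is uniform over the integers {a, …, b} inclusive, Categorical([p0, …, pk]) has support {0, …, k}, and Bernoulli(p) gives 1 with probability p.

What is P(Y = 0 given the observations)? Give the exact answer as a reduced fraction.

P(Y = 0 | obs) = 20/43

Enumerate traces; 27 have nonzero weight after conditioning:
  (X=0, Y=0, Z=1, W=2) weight 1/90
  (X=0, Y=0, Z=1, W=3) weight 1/90
  (X=0, Y=0, Z=1, W=4) weight 1/90
  (X=0, Y=1, Z=0, W=2) weight 1/180
  (X=0, Y=1, Z=0, W=3) weight 1/180
  (X=0, Y=1, Z=0, W=4) weight 1/180
  (X=0, Y=1, Z=3, W=2) weight 1/720
  (X=0, Y=1, Z=3, W=3) weight 1/720
  … 19 more
Group by Y:
  weight(Y=0) = 5/24
  weight(Y=1) = 23/96
Total weight = 5/24 + 23/96 = 43/96
P(Y=0 | obs) = 5/24 / 43/96 = 20/43
P(Y=1 | obs) = 23/96 / 43/96 = 23/43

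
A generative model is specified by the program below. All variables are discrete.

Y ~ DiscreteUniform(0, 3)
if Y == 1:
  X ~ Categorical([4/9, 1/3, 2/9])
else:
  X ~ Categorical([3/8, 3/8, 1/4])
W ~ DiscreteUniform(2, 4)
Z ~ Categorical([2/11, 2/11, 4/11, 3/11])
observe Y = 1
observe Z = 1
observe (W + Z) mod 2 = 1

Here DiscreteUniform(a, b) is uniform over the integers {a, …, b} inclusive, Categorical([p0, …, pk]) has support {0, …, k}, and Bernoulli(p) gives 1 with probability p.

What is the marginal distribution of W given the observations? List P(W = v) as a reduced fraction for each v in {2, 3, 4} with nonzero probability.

P(W=2) = 1/2, P(W=4) = 1/2

Enumerate traces; 6 have nonzero weight after conditioning:
  (Y=1, X=0, W=2, Z=1) weight 2/297
  (Y=1, X=0, W=4, Z=1) weight 2/297
  (Y=1, X=1, W=2, Z=1) weight 1/198
  (Y=1, X=1, W=4, Z=1) weight 1/198
  (Y=1, X=2, W=2, Z=1) weight 1/297
  (Y=1, X=2, W=4, Z=1) weight 1/297
Group by W:
  weight(W=2) = 1/66
  weight(W=4) = 1/66
Total weight = 1/66 + 1/66 = 1/33
P(W=2 | obs) = 1/66 / 1/33 = 1/2
P(W=4 | obs) = 1/66 / 1/33 = 1/2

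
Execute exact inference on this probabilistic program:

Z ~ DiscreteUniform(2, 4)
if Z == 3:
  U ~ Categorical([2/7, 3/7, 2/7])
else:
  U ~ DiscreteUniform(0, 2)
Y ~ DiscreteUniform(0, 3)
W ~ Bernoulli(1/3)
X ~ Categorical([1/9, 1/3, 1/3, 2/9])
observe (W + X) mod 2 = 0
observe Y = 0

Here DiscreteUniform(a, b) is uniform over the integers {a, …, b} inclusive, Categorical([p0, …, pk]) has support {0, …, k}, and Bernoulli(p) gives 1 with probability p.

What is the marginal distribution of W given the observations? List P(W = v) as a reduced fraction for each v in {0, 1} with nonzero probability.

Enumerate traces; 36 have nonzero weight after conditioning:
  (Z=2, U=0, Y=0, W=0, X=0) weight 1/486
  (Z=2, U=0, Y=0, W=0, X=2) weight 1/162
  (Z=2, U=0, Y=0, W=1, X=1) weight 1/324
  (Z=2, U=0, Y=0, W=1, X=3) weight 1/486
  (Z=2, U=1, Y=0, W=0, X=0) weight 1/486
  (Z=2, U=1, Y=0, W=0, X=2) weight 1/162
  (Z=2, U=1, Y=0, W=1, X=1) weight 1/324
  (Z=2, U=1, Y=0, W=1, X=3) weight 1/486
  … 28 more
Group by W:
  weight(W=0) = 2/27
  weight(W=1) = 5/108
Total weight = 2/27 + 5/108 = 13/108
P(W=0 | obs) = 2/27 / 13/108 = 8/13
P(W=1 | obs) = 5/108 / 13/108 = 5/13

P(W=0) = 8/13, P(W=1) = 5/13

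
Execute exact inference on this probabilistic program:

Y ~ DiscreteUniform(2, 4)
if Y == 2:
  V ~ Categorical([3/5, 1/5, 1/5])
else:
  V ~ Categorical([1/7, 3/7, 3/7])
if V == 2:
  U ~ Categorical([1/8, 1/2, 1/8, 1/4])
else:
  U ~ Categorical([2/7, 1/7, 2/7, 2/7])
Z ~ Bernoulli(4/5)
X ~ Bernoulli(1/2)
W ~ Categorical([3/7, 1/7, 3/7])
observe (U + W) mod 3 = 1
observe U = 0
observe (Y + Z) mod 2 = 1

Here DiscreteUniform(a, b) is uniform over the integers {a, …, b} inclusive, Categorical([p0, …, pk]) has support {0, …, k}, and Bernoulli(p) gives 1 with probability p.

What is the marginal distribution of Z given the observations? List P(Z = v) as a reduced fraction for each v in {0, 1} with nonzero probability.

Enumerate traces; 18 have nonzero weight after conditioning:
  (Y=2, V=0, U=0, Z=1, X=0, W=1) weight 4/1225
  (Y=2, V=0, U=0, Z=1, X=1, W=1) weight 4/1225
  (Y=2, V=1, U=0, Z=1, X=0, W=1) weight 4/3675
  (Y=2, V=1, U=0, Z=1, X=1, W=1) weight 4/3675
  (Y=2, V=2, U=0, Z=1, X=0, W=1) weight 1/2100
  (Y=2, V=2, U=0, Z=1, X=1, W=1) weight 1/2100
  (Y=3, V=0, U=0, Z=0, X=0, W=1) weight 1/5145
  (Y=3, V=0, U=0, Z=0, X=1, W=1) weight 1/5145
  … 10 more
Group by Z:
  weight(Z=0) = 17/8232
  weight(Z=1) = 461/25725
Total weight = 17/8232 + 461/25725 = 1371/68600
P(Z=0 | obs) = 17/8232 / 1371/68600 = 425/4113
P(Z=1 | obs) = 461/25725 / 1371/68600 = 3688/4113

P(Z=0) = 425/4113, P(Z=1) = 3688/4113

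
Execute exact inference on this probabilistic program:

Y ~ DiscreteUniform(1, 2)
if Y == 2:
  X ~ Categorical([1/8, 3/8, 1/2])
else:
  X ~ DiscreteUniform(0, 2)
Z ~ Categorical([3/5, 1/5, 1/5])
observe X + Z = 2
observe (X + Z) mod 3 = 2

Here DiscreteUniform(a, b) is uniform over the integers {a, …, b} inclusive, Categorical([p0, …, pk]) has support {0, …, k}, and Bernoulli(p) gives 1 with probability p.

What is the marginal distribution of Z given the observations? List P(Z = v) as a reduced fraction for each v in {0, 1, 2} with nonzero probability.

P(Z=0) = 15/22, P(Z=1) = 17/88, P(Z=2) = 1/8

Enumerate traces; 6 have nonzero weight after conditioning:
  (Y=1, X=0, Z=2) weight 1/30
  (Y=1, X=1, Z=1) weight 1/30
  (Y=1, X=2, Z=0) weight 1/10
  (Y=2, X=0, Z=2) weight 1/80
  (Y=2, X=1, Z=1) weight 3/80
  (Y=2, X=2, Z=0) weight 3/20
Group by Z:
  weight(Z=0) = 1/4
  weight(Z=1) = 17/240
  weight(Z=2) = 11/240
Total weight = 1/4 + 17/240 + 11/240 = 11/30
P(Z=0 | obs) = 1/4 / 11/30 = 15/22
P(Z=1 | obs) = 17/240 / 11/30 = 17/88
P(Z=2 | obs) = 11/240 / 11/30 = 1/8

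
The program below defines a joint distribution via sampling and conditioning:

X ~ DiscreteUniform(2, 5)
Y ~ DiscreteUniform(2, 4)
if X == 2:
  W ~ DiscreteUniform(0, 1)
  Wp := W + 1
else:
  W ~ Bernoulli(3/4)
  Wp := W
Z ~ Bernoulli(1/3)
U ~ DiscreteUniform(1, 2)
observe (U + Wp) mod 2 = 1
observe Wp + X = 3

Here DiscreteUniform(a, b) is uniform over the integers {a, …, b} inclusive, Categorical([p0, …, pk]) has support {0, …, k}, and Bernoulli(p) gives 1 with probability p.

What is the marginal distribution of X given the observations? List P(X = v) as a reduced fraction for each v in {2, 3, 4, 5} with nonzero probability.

Enumerate traces; 12 have nonzero weight after conditioning:
  (X=2, Y=2, W=0, Z=0, U=2) weight 1/72
  (X=2, Y=2, W=0, Z=1, U=2) weight 1/144
  (X=2, Y=3, W=0, Z=0, U=2) weight 1/72
  (X=2, Y=3, W=0, Z=1, U=2) weight 1/144
  (X=2, Y=4, W=0, Z=0, U=2) weight 1/72
  (X=2, Y=4, W=0, Z=1, U=2) weight 1/144
  (X=3, Y=2, W=0, Z=0, U=1) weight 1/144
  (X=3, Y=2, W=0, Z=1, U=1) weight 1/288
  … 4 more
Group by X:
  weight(X=2) = 1/16
  weight(X=3) = 1/32
Total weight = 1/16 + 1/32 = 3/32
P(X=2 | obs) = 1/16 / 3/32 = 2/3
P(X=3 | obs) = 1/32 / 3/32 = 1/3

P(X=2) = 2/3, P(X=3) = 1/3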